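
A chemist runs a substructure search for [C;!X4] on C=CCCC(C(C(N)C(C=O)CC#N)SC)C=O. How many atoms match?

Check the 18 heavy atoms by environment: 8× C (X4) → no; 1× S (X2) → no; 4× C (X3) → match; 2× O (X1) → no; 1× N (X3) → no; 1× C (X2) → match; 1× N (X1) → no.
Summing the matching environments: 4 + 1 = 5 matching atoms.

5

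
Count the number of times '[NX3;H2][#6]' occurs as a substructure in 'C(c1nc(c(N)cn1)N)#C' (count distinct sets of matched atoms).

[NX3;H2][#6] is the SMARTS for a primary amine: a trivalent nitrogen with two H attached to carbon.
The molecule carries 2 separate instances of a primary amino group (-NH2) meeting every constraint; each maps to a distinct set of atoms, giving 2 matches.

2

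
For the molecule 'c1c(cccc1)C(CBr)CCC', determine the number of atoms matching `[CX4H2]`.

The query [CX4H2] means: sp3 carbon (X4) with exactly two hydrogens.
Check the 12 heavy atoms by environment: 3× C (H2, X4) → match; 1× C (H1, X4) → no; 1× c (aromatic, H0, X3) → no; 5× c (aromatic, H1, X3) → no; 1× C (H3, X4) → no; 1× Br (H0, X1) → no.
That gives 3 matching atoms.

3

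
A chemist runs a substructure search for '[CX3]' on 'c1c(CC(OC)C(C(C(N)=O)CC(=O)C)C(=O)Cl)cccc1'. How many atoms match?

3

Check the 22 heavy atoms by environment: 7× C (X4) → no; 3× C (X3) → match; 3× O (X1) → no; 1× Cl (X1) → no; 6× c (aromatic, X3) → no; 1× O (X2) → no; 1× N (X3) → no.
That gives 3 matching atoms.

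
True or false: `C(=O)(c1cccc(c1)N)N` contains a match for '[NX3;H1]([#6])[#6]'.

False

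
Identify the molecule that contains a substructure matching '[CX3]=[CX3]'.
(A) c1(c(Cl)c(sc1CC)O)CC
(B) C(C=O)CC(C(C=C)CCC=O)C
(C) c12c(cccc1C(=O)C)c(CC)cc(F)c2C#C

B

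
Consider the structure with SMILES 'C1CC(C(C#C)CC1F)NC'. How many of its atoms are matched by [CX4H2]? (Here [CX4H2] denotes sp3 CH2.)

Check the 11 heavy atoms by environment: 3× C (H2, X4) → match; 3× C (H1, X4) → no; 1× C (H0, X2) → no; 1× C (H1, X2) → no; 1× F (H0, X1) → no; 1× N (H1, X3) → no; 1× C (H3, X4) → no.
That gives 3 matching atoms.

3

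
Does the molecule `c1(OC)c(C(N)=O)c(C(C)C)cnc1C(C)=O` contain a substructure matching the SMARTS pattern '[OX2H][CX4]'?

No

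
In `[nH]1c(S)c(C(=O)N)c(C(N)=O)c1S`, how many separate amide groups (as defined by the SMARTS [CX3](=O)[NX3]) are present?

2

[CX3](=O)[NX3] is the SMARTS for an amide: a carbonyl carbon bonded to a trivalent nitrogen.
The molecule carries 2 separate instances of a primary amide (-C(=O)NH2) meeting every constraint; each maps to a distinct set of atoms, giving 2 matches.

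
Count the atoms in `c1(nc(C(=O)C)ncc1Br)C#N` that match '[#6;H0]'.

5

The query [#6;H0] means: any carbon with no attached hydrogen.
Check the 12 heavy atoms by environment: 2× n (aromatic, H0) → no; 3× c (aromatic, H0) → match; 1× c (aromatic, H1) → no; 2× C (H0) → match; 1× N (H0) → no; 1× Br (H0) → no; 1× O (H0) → no; 1× C (H3) → no.
Summing the matching environments: 3 + 2 = 5 matching atoms.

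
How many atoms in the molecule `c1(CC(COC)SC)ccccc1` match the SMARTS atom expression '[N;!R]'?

0

Check the 13 heavy atoms by environment: 5× C (acyclic) → no; 1× O (acyclic) → no; 6× c (aromatic, in 6-ring) → no; 1× S (acyclic) → no.
No environment satisfies the query, so 0 matching atoms.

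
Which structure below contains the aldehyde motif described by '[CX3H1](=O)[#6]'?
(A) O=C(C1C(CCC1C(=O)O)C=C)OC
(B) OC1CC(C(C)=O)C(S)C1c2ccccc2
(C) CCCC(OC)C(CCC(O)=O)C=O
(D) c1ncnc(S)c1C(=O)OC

C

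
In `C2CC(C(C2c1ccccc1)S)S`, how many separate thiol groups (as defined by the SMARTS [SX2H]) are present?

2

[SX2H] is the SMARTS for a thiol: an aliphatic sulfur with two connections, one being H.
The molecule carries 2 separate instances of a thiol (-SH) meeting every constraint; each maps to a distinct set of atoms, giving 2 matches.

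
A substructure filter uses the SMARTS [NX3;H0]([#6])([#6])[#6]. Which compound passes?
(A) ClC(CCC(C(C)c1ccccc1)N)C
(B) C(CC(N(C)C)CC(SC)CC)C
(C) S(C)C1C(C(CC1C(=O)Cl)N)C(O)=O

B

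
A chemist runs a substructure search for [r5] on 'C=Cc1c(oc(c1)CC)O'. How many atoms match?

5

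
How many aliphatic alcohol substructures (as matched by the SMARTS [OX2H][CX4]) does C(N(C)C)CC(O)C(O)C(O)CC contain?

[OX2H][CX4] is the SMARTS for an aliphatic alcohol: a hydroxyl oxygen bound to an sp3 (X4) carbon.
The molecule carries 3 separate instances of a hydroxyl group (-OH) meeting every constraint; each maps to a distinct set of atoms, giving 3 matches.

3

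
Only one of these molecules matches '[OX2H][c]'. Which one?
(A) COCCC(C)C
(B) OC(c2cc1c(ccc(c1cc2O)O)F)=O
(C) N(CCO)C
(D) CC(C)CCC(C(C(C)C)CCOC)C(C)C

B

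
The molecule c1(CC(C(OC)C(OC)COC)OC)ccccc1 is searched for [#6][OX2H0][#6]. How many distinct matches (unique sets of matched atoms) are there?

4

[#6][OX2H0][#6] is the SMARTS for an ether: an aliphatic oxygen bridging two carbons with no H on the oxygen.
The molecule carries 4 separate instances of a methoxy ether (-OCH3) meeting every constraint; each maps to a distinct set of atoms, giving 4 matches.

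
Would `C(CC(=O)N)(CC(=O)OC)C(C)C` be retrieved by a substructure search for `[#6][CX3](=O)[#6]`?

The pattern [#6][CX3](=O)[#6] describes a carbonyl carbon (no H) flanked by two carbons — a ketone.
The closest candidate here is a primary amide (-C(=O)NH2), but one neighbour of the carbonyl carbon is N, not C. No other fragment satisfies the full query, so there is no match.

No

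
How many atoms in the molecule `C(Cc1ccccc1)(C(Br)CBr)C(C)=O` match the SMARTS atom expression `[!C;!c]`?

3

The query [!C;!c] means: neither aliphatic nor aromatic carbon — same as [!#6].
Check the 15 heavy atoms by environment: 6× C → no; 2× Br → match; 6× c (aromatic) → no; 1× O → match.
Summing the matching environments: 2 + 1 = 3 matching atoms.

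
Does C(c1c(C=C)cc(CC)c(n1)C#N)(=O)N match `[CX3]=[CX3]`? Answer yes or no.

The pattern [CX3]=[CX3] describes a non-aromatic C=C double bond between two sp2 carbons — an alkene.
The molecule carries a vinyl group (-CH=CH2), whose atoms satisfy every constraint of the query, so the pattern matches.

Yes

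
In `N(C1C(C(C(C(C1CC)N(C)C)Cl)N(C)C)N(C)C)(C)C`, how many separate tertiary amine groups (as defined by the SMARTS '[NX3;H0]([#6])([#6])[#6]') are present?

4

[NX3;H0]([#6])([#6])[#6] is the SMARTS for a tertiary amine: a trivalent nitrogen with no H, bonded to three carbons.
The molecule carries 4 separate instances of a dimethylamino group (-N(CH3)2) meeting every constraint; each maps to a distinct set of atoms, giving 4 matches.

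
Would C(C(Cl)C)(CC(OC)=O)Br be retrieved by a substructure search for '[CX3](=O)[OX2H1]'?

No

The pattern [CX3](=O)[OX2H1] describes an sp2 carbon double-bonded to O and single-bonded to an -OH oxygen — a carboxylic acid.
The closest candidate here is a methyl-ester group (-C(=O)OCH3), but the singly-bonded O has no H (OX2H0, not OX2H1). No other fragment satisfies the full query, so there is no match.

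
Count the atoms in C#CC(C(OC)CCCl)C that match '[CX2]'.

Check the 10 heavy atoms by environment: 6× C (X4) → no; 1× Cl (X1) → no; 1× O (X2) → no; 2× C (X2) → match.
That gives 2 matching atoms.

2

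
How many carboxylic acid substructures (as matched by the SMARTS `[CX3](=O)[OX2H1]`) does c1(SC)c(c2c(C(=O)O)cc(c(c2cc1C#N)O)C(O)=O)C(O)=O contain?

[CX3](=O)[OX2H1] is the SMARTS for a carboxylic acid: an sp2 carbon double-bonded to O and single-bonded to an -OH oxygen.
The molecule carries 3 separate instances of a carboxylic acid group (-C(=O)OH) meeting every constraint; each maps to a distinct set of atoms, giving 3 matches.

3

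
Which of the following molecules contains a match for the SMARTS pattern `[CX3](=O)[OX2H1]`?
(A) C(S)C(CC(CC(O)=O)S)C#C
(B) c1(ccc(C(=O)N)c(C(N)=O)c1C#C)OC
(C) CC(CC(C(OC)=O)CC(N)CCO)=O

[CX3](=O)[OX2H1] describes an sp2 carbon double-bonded to O and single-bonded to an -OH oxygen (a carboxylic acid).
(A) contains a carboxylic acid group (-C(=O)OH), which satisfies every atom and bond constraint.
(B) has a primary amide (-C(=O)NH2) but the carbonyl is bonded to N, not to an -OH oxygen.
(C) has a methyl-ester group (-C(=O)OCH3) but the singly-bonded O has no H (OX2H0, not OX2H1).
So the answer is (A).

A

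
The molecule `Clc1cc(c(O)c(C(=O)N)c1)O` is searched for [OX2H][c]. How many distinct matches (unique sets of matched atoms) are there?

[OX2H][c] is the SMARTS for a phenol: a hydroxyl oxygen attached to an aromatic carbon.
The molecule carries 2 separate instances of a hydroxyl group (-OH) meeting every constraint; each maps to a distinct set of atoms, giving 2 matches.

2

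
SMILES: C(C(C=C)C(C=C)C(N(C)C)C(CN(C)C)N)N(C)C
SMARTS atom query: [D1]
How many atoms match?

The query [D1] means: atom with exactly one heavy-atom neighbour (degree 1).
Check the 20 heavy atoms by environment: 4× C (D2) → no; 4× C (D3) → no; 3× N (D3) → no; 8× C (D1) → match; 1× N (D1) → match.
Summing the matching environments: 8 + 1 = 9 matching atoms.

9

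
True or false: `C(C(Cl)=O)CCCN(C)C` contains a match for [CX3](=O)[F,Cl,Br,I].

The pattern [CX3](=O)[F,Cl,Br,I] describes a carbonyl carbon bonded to a halogen — an acyl halide.
The molecule carries an acyl chloride (-C(=O)Cl), whose atoms satisfy every constraint of the query, so the pattern matches.

True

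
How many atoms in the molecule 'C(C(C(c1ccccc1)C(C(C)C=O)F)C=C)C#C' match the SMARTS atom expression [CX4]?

The query [CX4] means: C with X4: aliphatic carbon with exactly 4 total connections (bonds + H).
Check the 19 heavy atoms by environment: 6× C (X4) → match; 1× F (X1) → no; 3× C (X3) → no; 6× c (aromatic, X3) → no; 2× C (X2) → no; 1× O (X1) → no.
That gives 6 matching atoms.

6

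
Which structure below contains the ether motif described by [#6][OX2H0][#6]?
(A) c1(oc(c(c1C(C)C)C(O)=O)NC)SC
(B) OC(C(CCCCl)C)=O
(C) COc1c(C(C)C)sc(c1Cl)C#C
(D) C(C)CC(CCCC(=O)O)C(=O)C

[#6][OX2H0][#6] describes an aliphatic oxygen bridging two carbons with no H on the oxygen (an ether).
(A) has a carboxylic acid group (-C(=O)OH) but the -OH oxygen has H1; the =O is OX1, not OX2.
(B) has a carboxylic acid group (-C(=O)OH) but the -OH oxygen has H1; the =O is OX1, not OX2.
(C) contains a methoxy ether (-OCH3), which satisfies every atom and bond constraint.
(D) has a carboxylic acid group (-C(=O)OH) but the -OH oxygen has H1; the =O is OX1, not OX2.
So the answer is (C).

C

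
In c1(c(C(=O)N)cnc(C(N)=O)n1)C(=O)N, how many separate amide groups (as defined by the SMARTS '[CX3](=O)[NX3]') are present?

3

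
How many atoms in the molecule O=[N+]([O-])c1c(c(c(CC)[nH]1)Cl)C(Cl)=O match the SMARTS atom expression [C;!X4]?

The query [C;!X4] means: aliphatic carbon that does not have four total connections.
Check the 14 heavy atoms by environment: 1× n (aromatic, X3) → no; 4× c (aromatic, X3) → no; 2× C (X4) → no; 1× C (X3) → match; 2× O (X1) → no; 2× Cl (X1) → no; 1× N (charge +1, X3) → no; 1× O (charge -1, X1) → no.
That gives 1 matching atom.

1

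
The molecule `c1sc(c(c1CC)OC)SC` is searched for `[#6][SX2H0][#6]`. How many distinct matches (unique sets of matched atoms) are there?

[#6][SX2H0][#6] is the SMARTS for a thioether: an aliphatic sulfur bridging two carbons with no H on the sulfur.
Exactly one fragment in the molecule meets all constraints, giving 1 match.

1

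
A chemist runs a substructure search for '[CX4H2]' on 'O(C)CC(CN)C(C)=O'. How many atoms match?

2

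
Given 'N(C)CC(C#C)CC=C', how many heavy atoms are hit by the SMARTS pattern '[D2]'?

5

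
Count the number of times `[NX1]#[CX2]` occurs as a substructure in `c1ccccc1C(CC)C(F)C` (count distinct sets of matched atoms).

0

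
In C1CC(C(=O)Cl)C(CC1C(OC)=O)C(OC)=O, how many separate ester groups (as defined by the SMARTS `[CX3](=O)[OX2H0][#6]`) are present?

[CX3](=O)[OX2H0][#6] is the SMARTS for an ester: a carbonyl carbon bonded to an oxygen that is itself bonded to carbon (no H on that O).
The molecule carries 2 separate instances of a methyl-ester group (-C(=O)OCH3) meeting every constraint; each maps to a distinct set of atoms, giving 2 matches.

2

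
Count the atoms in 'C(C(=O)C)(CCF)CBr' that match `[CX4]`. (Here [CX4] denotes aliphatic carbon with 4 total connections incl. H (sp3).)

5

Check the 9 heavy atoms by environment: 5× C (X4) → match; 1× F (X1) → no; 1× Br (X1) → no; 1× C (X3) → no; 1× O (X1) → no.
That gives 5 matching atoms.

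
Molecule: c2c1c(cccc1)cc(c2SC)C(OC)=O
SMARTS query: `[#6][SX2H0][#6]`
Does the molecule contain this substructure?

Yes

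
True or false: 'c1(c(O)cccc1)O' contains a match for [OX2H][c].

True

The pattern [OX2H][c] describes a hydroxyl oxygen attached to an aromatic carbon — a phenol.
The molecule carries a hydroxyl group (-OH), whose atoms satisfy every constraint of the query, so the pattern matches.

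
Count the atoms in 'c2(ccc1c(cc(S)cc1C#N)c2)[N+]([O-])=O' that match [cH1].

5

The query [cH1] means: aromatic carbon bearing exactly one hydrogen.
Check the 16 heavy atoms by environment: 5× c (aromatic, H0) → no; 5× c (aromatic, H1) → match; 1× S (H1) → no; 1× C (H0) → no; 1× N (H0) → no; 1× N (charge +1, H0) → no; 1× O (charge -1, H0) → no; 1× O (H0) → no.
That gives 5 matching atoms.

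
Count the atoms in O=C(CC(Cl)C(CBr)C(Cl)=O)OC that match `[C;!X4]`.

2

The query [C;!X4] means: aliphatic carbon that does not have four total connections.
Check the 13 heavy atoms by environment: 5× C (X4) → no; 1× Br (X1) → no; 2× C (X3) → match; 2× O (X1) → no; 1× O (X2) → no; 2× Cl (X1) → no.
That gives 2 matching atoms.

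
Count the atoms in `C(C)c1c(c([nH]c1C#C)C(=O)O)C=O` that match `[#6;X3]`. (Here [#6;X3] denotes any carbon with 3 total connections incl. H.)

The query [#6;X3] means: any carbon (aromatic or not) with three total connections.
Check the 14 heavy atoms by environment: 1× n (aromatic, X3) → no; 4× c (aromatic, X3) → match; 2× C (X2) → no; 2× C (X3) → match; 2× O (X1) → no; 1× O (X2) → no; 2× C (X4) → no.
Summing the matching environments: 4 + 2 = 6 matching atoms.

6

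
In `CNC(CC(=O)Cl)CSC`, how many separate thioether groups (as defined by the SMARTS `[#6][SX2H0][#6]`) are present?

1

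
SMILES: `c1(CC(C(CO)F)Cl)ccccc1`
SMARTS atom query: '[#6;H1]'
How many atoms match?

7

The query [#6;H1] means: any carbon bearing exactly one hydrogen.
Check the 13 heavy atoms by environment: 2× C (H2) → no; 2× C (H1) → match; 1× Cl (H0) → no; 1× O (H1) → no; 1× F (H0) → no; 1× c (aromatic, H0) → no; 5× c (aromatic, H1) → match.
Summing the matching environments: 2 + 5 = 7 matching atoms.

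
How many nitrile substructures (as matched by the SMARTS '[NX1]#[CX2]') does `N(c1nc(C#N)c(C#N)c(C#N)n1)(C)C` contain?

3

[NX1]#[CX2] is the SMARTS for a nitrile: a nitrogen triple-bonded to a two-connected carbon.
The molecule carries 3 separate instances of a nitrile (-C#N) meeting every constraint; each maps to a distinct set of atoms, giving 3 matches.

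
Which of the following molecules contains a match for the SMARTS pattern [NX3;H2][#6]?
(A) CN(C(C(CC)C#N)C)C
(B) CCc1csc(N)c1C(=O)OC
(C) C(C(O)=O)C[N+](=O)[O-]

[NX3;H2][#6] describes a trivalent nitrogen with two H attached to carbon (a primary amine).
(A) has a dimethylamino group (-N(CH3)2) but the nitrogen has H0, not H2.
(B) contains a primary amino group (-NH2), which satisfies every atom and bond constraint.
(C) has a nitro group (-[N+](=O)[O-]) but the nitrogen is [N+] with no H, not NX3H2.
So the answer is (B).

B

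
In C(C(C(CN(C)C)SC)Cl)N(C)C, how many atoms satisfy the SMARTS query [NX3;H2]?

0

The query [NX3;H2] means: aliphatic N with 3 total connections, two of them H — an -NH2 nitrogen (amine or amide).
Check the 13 heavy atoms by environment: 2× C (H2, X4) → no; 2× C (H1, X4) → no; 2× N (H0, X3) → no; 5× C (H3, X4) → no; 1× Cl (H0, X1) → no; 1× S (H0, X2) → no.
No environment satisfies the query, so 0 matching atoms.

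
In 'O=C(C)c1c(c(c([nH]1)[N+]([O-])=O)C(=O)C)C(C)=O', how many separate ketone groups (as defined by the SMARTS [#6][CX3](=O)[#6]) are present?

[#6][CX3](=O)[#6] is the SMARTS for a ketone: a carbonyl carbon (no H) flanked by two carbons.
The molecule carries 3 separate instances of an acetyl/ketone group (-C(=O)CH3) meeting every constraint; each maps to a distinct set of atoms, giving 3 matches.

3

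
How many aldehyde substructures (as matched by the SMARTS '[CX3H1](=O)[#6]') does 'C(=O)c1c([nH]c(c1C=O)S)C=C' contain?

2

[CX3H1](=O)[#6] is the SMARTS for an aldehyde: an sp2 carbon with one H, double-bonded to O and single-bonded to carbon.
The molecule carries 2 separate instances of an aldehyde (-CHO) meeting every constraint; each maps to a distinct set of atoms, giving 2 matches.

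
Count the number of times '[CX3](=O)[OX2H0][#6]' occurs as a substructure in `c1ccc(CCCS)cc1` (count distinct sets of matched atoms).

0

[CX3](=O)[OX2H0][#6] is the SMARTS for an ester: a carbonyl carbon bonded to an oxygen that is itself bonded to carbon (no H on that O).
No fragment in the molecule satisfies every constraint, giving 0 matches.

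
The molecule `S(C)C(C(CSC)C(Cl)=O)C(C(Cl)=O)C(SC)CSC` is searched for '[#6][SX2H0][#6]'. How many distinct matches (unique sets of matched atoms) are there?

[#6][SX2H0][#6] is the SMARTS for a thioether: an aliphatic sulfur bridging two carbons with no H on the sulfur.
The molecule carries 4 separate instances of a methylthio ether (-SCH3) meeting every constraint; each maps to a distinct set of atoms, giving 4 matches.

4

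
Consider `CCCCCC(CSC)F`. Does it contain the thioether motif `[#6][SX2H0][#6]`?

The pattern [#6][SX2H0][#6] describes an aliphatic sulfur bridging two carbons with no H on the sulfur — a thioether.
The molecule carries a methylthio ether (-SCH3), whose atoms satisfy every constraint of the query, so the pattern matches.

Yes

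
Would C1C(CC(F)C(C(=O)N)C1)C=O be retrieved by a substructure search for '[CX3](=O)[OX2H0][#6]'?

The pattern [CX3](=O)[OX2H0][#6] describes a carbonyl carbon bonded to an oxygen that is itself bonded to carbon (no H on that O) — an ester.
The closest candidate here is a primary amide (-C(=O)NH2), but the carbonyl is bonded to N, not to an O-C linkage. No other fragment satisfies the full query, so there is no match.

No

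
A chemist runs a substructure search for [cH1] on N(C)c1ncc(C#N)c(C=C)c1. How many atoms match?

2

The query [cH1] means: aromatic carbon bearing exactly one hydrogen.
Check the 12 heavy atoms by environment: 1× n (aromatic, H0) → no; 2× c (aromatic, H1) → match; 3× c (aromatic, H0) → no; 1× C (H0) → no; 1× N (H0) → no; 1× C (H1) → no; 1× C (H2) → no; 1× N (H1) → no; 1× C (H3) → no.
That gives 2 matching atoms.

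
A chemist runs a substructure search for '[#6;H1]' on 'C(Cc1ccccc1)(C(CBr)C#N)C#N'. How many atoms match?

7

The query [#6;H1] means: any carbon bearing exactly one hydrogen.
Check the 15 heavy atoms by environment: 2× C (H2) → no; 2× C (H1) → match; 1× c (aromatic, H0) → no; 5× c (aromatic, H1) → match; 2× C (H0) → no; 2× N (H0) → no; 1× Br (H0) → no.
Summing the matching environments: 2 + 5 = 7 matching atoms.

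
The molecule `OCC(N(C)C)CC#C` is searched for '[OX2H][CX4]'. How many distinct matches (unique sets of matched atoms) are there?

1

[OX2H][CX4] is the SMARTS for an aliphatic alcohol: a hydroxyl oxygen bound to an sp3 (X4) carbon.
Exactly one fragment in the molecule meets all constraints, giving 1 match.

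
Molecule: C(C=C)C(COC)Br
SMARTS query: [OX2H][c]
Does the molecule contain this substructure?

No

The pattern [OX2H][c] describes a hydroxyl oxygen attached to an aromatic carbon — a phenol.
The closest candidate here is a methoxy ether (-OCH3), but the oxygen has H0, not H1. No other fragment satisfies the full query, so there is no match.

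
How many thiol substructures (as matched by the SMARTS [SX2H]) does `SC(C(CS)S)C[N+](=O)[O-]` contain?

3

[SX2H] is the SMARTS for a thiol: an aliphatic sulfur with two connections, one being H.
The molecule carries 3 separate instances of a thiol (-SH) meeting every constraint; each maps to a distinct set of atoms, giving 3 matches.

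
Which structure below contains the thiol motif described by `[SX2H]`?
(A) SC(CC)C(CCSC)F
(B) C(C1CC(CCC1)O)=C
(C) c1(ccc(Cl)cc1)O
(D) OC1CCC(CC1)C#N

A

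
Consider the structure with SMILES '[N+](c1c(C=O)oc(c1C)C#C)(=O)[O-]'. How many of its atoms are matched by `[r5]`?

The query [r5] means: r5 matches atoms in a five-membered ring.
Check the 13 heavy atoms by environment: 1× o (aromatic, in 5-ring) → match; 4× c (aromatic, in 5-ring) → match; 4× C (acyclic) → no; 2× O (acyclic) → no; 1× N (charge +1, acyclic) → no; 1× O (charge -1, acyclic) → no.
Summing the matching environments: 1 + 4 = 5 matching atoms.

5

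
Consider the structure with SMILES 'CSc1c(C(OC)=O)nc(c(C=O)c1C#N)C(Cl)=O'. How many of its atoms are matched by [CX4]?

2

Check the 19 heavy atoms by environment: 1× n (aromatic, X2) → no; 5× c (aromatic, X3) → no; 3× C (X3) → no; 3× O (X1) → no; 1× O (X2) → no; 2× C (X4) → match; 1× Cl (X1) → no; 1× C (X2) → no; 1× N (X1) → no; 1× S (X2) → no.
That gives 2 matching atoms.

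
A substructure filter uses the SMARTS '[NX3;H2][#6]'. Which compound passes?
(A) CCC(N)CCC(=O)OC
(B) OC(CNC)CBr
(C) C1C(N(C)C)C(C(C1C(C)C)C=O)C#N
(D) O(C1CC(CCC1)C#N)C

[NX3;H2][#6] describes a trivalent nitrogen with two H attached to carbon (a primary amine).
(A) contains a primary amino group (-NH2), which satisfies every atom and bond constraint.
(B) has an N-methylamino group (-NHCH3) but the nitrogen bears two carbons and only one H (H1), not H2.
(C) has a nitrile (-C#N) but the nitrogen is NX1 (triple-bonded), not NX3 with two H.
(D) has a nitrile (-C#N) but the nitrogen is NX1 (triple-bonded), not NX3 with two H.
So the answer is (A).

A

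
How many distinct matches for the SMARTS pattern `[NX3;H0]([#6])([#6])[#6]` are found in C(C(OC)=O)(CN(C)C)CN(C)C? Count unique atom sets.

2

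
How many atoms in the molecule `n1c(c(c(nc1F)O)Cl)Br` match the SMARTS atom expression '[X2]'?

3

The query [X2] means: any atom with exactly two total connections (bonds + H).
Check the 10 heavy atoms by environment: 2× n (aromatic, X2) → match; 4× c (aromatic, X3) → no; 1× F (X1) → no; 1× Cl (X1) → no; 1× O (X2) → match; 1× Br (X1) → no.
Summing the matching environments: 2 + 1 = 3 matching atoms.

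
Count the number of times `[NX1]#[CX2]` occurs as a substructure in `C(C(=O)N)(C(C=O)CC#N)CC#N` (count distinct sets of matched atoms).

2

[NX1]#[CX2] is the SMARTS for a nitrile: a nitrogen triple-bonded to a two-connected carbon.
The molecule carries 2 separate instances of a nitrile (-C#N) meeting every constraint; each maps to a distinct set of atoms, giving 2 matches.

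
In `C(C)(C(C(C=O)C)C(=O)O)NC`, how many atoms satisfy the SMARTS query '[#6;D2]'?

1

The query [#6;D2] means: any carbon bonded to exactly two heavy atoms.
Check the 12 heavy atoms by environment: 3× C (D1) → no; 4× C (D3) → no; 1× N (D2) → no; 1× C (D2) → match; 3× O (D1) → no.
That gives 1 matching atom.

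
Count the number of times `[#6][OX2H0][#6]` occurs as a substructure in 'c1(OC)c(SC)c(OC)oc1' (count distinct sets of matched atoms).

2

[#6][OX2H0][#6] is the SMARTS for an ether: an aliphatic oxygen bridging two carbons with no H on the oxygen.
The molecule carries 2 separate instances of a methoxy ether (-OCH3) meeting every constraint; each maps to a distinct set of atoms, giving 2 matches.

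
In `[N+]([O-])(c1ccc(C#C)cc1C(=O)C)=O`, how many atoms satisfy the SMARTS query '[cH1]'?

The query [cH1] means: aromatic carbon bearing exactly one hydrogen.
Check the 14 heavy atoms by environment: 3× c (aromatic, H0) → no; 3× c (aromatic, H1) → match; 2× C (H0) → no; 1× C (H1) → no; 2× O (H0) → no; 1× C (H3) → no; 1× N (charge +1, H0) → no; 1× O (charge -1, H0) → no.
That gives 3 matching atoms.

3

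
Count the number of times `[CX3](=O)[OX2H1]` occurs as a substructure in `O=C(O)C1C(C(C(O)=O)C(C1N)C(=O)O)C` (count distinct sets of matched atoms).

3

[CX3](=O)[OX2H1] is the SMARTS for a carboxylic acid: an sp2 carbon double-bonded to O and single-bonded to an -OH oxygen.
The molecule carries 3 separate instances of a carboxylic acid group (-C(=O)OH) meeting every constraint; each maps to a distinct set of atoms, giving 3 matches.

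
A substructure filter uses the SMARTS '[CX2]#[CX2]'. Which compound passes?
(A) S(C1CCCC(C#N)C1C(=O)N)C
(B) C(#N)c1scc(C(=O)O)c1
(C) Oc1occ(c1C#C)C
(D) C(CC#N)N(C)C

C

[CX2]#[CX2] describes a carbon-carbon triple bond (an alkyne).
(A) has a nitrile (-C#N) but the triple bond is C#N, not C#C.
(B) has a nitrile (-C#N) but the triple bond is C#N, not C#C.
(C) contains an ethynyl group (-C#CH), which satisfies every atom and bond constraint.
(D) has a nitrile (-C#N) but the triple bond is C#N, not C#C.
So the answer is (C).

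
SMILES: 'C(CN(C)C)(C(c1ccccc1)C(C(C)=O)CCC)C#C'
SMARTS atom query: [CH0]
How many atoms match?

2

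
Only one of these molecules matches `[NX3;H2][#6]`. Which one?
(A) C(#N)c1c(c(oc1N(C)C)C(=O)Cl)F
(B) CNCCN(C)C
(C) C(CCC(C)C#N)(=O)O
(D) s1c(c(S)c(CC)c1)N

D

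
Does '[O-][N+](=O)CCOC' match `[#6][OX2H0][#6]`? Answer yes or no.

Yes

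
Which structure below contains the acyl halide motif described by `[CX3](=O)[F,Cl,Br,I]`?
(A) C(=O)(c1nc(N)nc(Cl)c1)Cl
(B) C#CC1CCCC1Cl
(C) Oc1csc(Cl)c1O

A

[CX3](=O)[F,Cl,Br,I] describes a carbonyl carbon bonded to a halogen (an acyl halide).
(A) contains an acyl chloride (-C(=O)Cl), which satisfies every atom and bond constraint.
(B) has a chloro substituent but the Cl is not on a carbonyl carbon.
(C) has a chloro substituent but the Cl is not on a carbonyl carbon.
So the answer is (A).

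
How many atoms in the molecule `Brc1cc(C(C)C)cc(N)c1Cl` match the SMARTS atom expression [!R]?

The query [!R] means: !R matches any atom not in a ring.
Check the 12 heavy atoms by environment: 6× c (aromatic, in 6-ring) → no; 1× Br (acyclic) → match; 1× N (acyclic) → match; 3× C (acyclic) → match; 1× Cl (acyclic) → match.
Summing the matching environments: 1 + 1 + 3 + 1 = 6 matching atoms.

6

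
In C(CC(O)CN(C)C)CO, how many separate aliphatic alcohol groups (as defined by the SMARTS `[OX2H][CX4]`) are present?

2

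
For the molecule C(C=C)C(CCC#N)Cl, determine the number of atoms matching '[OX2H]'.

0

The query [OX2H] means: aliphatic oxygen with two connections, one of which is H — an -OH oxygen.
Check the 9 heavy atoms by environment: 3× C (H2, X4) → no; 1× C (H1, X4) → no; 1× C (H0, X2) → no; 1× N (H0, X1) → no; 1× Cl (H0, X1) → no; 1× C (H1, X3) → no; 1× C (H2, X3) → no.
No environment satisfies the query, so 0 matching atoms.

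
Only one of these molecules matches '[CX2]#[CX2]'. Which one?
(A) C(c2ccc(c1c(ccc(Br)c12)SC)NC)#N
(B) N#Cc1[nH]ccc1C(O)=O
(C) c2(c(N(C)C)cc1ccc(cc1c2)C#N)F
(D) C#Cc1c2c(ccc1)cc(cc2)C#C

[CX2]#[CX2] describes a carbon-carbon triple bond (an alkyne).
(A) has a nitrile (-C#N) but the triple bond is C#N, not C#C.
(B) has a nitrile (-C#N) but the triple bond is C#N, not C#C.
(C) has a nitrile (-C#N) but the triple bond is C#N, not C#C.
(D) contains an ethynyl group (-C#CH), which satisfies every atom and bond constraint.
So the answer is (D).

D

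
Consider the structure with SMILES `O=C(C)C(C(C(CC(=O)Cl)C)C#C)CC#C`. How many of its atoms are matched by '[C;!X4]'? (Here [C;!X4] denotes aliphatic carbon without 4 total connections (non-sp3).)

The query [C;!X4] means: aliphatic carbon that does not have four total connections.
Check the 16 heavy atoms by environment: 7× C (X4) → no; 4× C (X2) → match; 2× C (X3) → match; 2× O (X1) → no; 1× Cl (X1) → no.
Summing the matching environments: 4 + 2 = 6 matching atoms.

6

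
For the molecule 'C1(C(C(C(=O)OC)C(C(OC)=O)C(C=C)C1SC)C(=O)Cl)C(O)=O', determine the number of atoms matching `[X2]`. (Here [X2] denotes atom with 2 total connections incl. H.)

The query [X2] means: any atom with exactly two total connections (bonds + H).
Check the 24 heavy atoms by environment: 9× C (X4) → no; 6× C (X3) → no; 4× O (X1) → no; 3× O (X2) → match; 1× S (X2) → match; 1× Cl (X1) → no.
Summing the matching environments: 3 + 1 = 4 matching atoms.

4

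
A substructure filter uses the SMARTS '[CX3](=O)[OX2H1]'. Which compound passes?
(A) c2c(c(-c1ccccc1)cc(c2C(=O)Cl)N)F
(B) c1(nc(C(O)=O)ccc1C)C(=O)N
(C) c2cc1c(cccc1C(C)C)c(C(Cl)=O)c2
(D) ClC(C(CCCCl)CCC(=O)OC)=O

B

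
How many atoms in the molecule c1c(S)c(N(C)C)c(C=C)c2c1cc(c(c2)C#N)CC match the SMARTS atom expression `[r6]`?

The query [r6] means: r6 matches atoms in a six-membered ring.
Check the 20 heavy atoms by environment: 10× c (aromatic, in 6-ring) → match; 1× S (acyclic) → no; 2× N (acyclic) → no; 7× C (acyclic) → no.
That gives 10 matching atoms.

10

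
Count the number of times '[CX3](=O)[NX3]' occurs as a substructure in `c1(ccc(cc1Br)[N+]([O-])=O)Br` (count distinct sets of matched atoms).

0

[CX3](=O)[NX3] is the SMARTS for an amide: a carbonyl carbon bonded to a trivalent nitrogen.
No fragment in the molecule satisfies every constraint, giving 0 matches.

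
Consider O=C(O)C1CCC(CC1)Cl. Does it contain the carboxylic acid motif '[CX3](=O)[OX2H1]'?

The pattern [CX3](=O)[OX2H1] describes an sp2 carbon double-bonded to O and single-bonded to an -OH oxygen — a carboxylic acid.
The molecule carries a carboxylic acid group (-C(=O)OH), whose atoms satisfy every constraint of the query, so the pattern matches.

Yes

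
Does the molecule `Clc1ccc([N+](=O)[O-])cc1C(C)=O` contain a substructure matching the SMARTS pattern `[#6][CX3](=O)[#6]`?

Yes

The pattern [#6][CX3](=O)[#6] describes a carbonyl carbon (no H) flanked by two carbons — a ketone.
The molecule carries an acetyl/ketone group (-C(=O)CH3), whose atoms satisfy every constraint of the query, so the pattern matches.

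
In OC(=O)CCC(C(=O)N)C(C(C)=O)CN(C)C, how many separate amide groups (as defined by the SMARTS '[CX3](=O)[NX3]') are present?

1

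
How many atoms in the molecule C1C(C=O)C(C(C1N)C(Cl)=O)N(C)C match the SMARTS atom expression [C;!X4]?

Check the 14 heavy atoms by environment: 7× C (X4) → no; 2× N (X3) → no; 2× C (X3) → match; 2× O (X1) → no; 1× Cl (X1) → no.
That gives 2 matching atoms.

2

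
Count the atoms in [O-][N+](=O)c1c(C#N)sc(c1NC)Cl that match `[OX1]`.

The query [OX1] means: aliphatic oxygen with one total connection — typically a carbonyl =O or an oxide.
Check the 13 heavy atoms by environment: 1× s (aromatic, X2) → no; 4× c (aromatic, X3) → no; 1× N (X3) → no; 1× C (X4) → no; 1× N (charge +1, X3) → no; 1× O (charge -1, X1) → match; 1× O (X1) → match; 1× Cl (X1) → no; 1× C (X2) → no; 1× N (X1) → no.
Summing the matching environments: 1 + 1 = 2 matching atoms.

2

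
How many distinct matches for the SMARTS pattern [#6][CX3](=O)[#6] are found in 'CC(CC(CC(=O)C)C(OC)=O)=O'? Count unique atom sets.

[#6][CX3](=O)[#6] is the SMARTS for a ketone: a carbonyl carbon (no H) flanked by two carbons.
The molecule carries 2 separate instances of an acetyl/ketone group (-C(=O)CH3) meeting every constraint; each maps to a distinct set of atoms, giving 2 matches.

2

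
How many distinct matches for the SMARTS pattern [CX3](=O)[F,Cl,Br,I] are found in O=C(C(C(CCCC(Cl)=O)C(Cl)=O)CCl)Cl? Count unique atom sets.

3

[CX3](=O)[F,Cl,Br,I] is the SMARTS for an acyl halide: a carbonyl carbon bonded to a halogen.
The molecule carries 3 separate instances of an acyl chloride (-C(=O)Cl) meeting every constraint; each maps to a distinct set of atoms, giving 3 matches.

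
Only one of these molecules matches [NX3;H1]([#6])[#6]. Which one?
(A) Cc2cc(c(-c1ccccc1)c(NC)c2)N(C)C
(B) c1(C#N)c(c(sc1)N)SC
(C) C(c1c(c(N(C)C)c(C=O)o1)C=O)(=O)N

A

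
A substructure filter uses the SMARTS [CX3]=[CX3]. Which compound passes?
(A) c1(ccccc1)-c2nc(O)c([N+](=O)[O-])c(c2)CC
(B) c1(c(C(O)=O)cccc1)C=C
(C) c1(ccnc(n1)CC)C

B

[CX3]=[CX3] describes a non-aromatic C=C double bond between two sp2 carbons (an alkene).
(A) has an ethyl group (-CH2CH3) but its C-C bond is a single bond between CX4 carbons, not CX3=CX3.
(B) contains a vinyl group (-CH=CH2), which satisfies every atom and bond constraint.
(C) has an ethyl group (-CH2CH3) but its C-C bond is a single bond between CX4 carbons, not CX3=CX3.
So the answer is (B).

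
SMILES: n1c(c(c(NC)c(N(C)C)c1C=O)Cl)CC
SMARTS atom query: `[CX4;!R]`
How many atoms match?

5

Check the 16 heavy atoms by environment: 1× n (aromatic, X2, in 6-ring) → no; 5× c (aromatic, X3, in 6-ring) → no; 2× N (X3, acyclic) → no; 5× C (X4, acyclic) → match; 1× Cl (X1, acyclic) → no; 1× C (X3, acyclic) → no; 1× O (X1, acyclic) → no.
That gives 5 matching atoms.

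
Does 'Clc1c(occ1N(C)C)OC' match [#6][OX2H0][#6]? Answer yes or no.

Yes

The pattern [#6][OX2H0][#6] describes an aliphatic oxygen bridging two carbons with no H on the oxygen — an ether.
The molecule carries a methoxy ether (-OCH3), whose atoms satisfy every constraint of the query, so the pattern matches.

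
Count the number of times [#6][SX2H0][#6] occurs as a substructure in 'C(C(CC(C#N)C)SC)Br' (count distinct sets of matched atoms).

[#6][SX2H0][#6] is the SMARTS for a thioether: an aliphatic sulfur bridging two carbons with no H on the sulfur.
Exactly one fragment in the molecule meets all constraints, giving 1 match.

1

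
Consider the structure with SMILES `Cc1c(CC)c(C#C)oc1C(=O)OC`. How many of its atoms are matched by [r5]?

5

The query [r5] means: r5 matches atoms in a five-membered ring.
Check the 14 heavy atoms by environment: 1× o (aromatic, in 5-ring) → match; 4× c (aromatic, in 5-ring) → match; 7× C (acyclic) → no; 2× O (acyclic) → no.
Summing the matching environments: 1 + 4 = 5 matching atoms.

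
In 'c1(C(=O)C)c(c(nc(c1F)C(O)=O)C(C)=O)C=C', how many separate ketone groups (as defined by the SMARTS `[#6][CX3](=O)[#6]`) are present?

2

[#6][CX3](=O)[#6] is the SMARTS for a ketone: a carbonyl carbon (no H) flanked by two carbons.
The molecule carries 2 separate instances of an acetyl/ketone group (-C(=O)CH3) meeting every constraint; each maps to a distinct set of atoms, giving 2 matches.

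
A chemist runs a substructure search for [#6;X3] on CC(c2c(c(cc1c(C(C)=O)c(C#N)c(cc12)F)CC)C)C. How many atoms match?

11

Check the 22 heavy atoms by environment: 10× c (aromatic, X3) → match; 7× C (X4) → no; 1× C (X3) → match; 1× O (X1) → no; 1× F (X1) → no; 1× C (X2) → no; 1× N (X1) → no.
Summing the matching environments: 10 + 1 = 11 matching atoms.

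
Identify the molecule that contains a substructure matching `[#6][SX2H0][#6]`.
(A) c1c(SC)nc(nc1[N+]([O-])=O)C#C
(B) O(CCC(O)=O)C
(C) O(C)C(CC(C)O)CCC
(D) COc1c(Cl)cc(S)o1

A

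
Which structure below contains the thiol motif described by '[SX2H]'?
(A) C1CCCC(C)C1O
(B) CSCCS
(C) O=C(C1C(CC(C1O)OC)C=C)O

B

[SX2H] describes an aliphatic sulfur with two connections, one being H (a thiol).
(A) has a hydroxyl group (-OH) but it is an -OH, not an -SH.
(B) contains a thiol (-SH), which satisfies every atom and bond constraint.
(C) has a hydroxyl group (-OH) but it is an -OH, not an -SH.
So the answer is (B).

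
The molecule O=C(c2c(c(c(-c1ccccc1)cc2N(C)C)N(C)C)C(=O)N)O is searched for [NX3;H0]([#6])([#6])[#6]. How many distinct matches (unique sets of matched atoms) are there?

2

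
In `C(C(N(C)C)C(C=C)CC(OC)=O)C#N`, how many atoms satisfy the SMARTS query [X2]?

2

The query [X2] means: any atom with exactly two total connections (bonds + H).
Check the 15 heavy atoms by environment: 7× C (X4) → no; 1× N (X3) → no; 3× C (X3) → no; 1× O (X1) → no; 1× O (X2) → match; 1× C (X2) → match; 1× N (X1) → no.
Summing the matching environments: 1 + 1 = 2 matching atoms.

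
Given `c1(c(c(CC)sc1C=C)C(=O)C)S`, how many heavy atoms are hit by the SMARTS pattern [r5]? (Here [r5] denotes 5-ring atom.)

5

Check the 13 heavy atoms by environment: 1× s (aromatic, in 5-ring) → match; 4× c (aromatic, in 5-ring) → match; 6× C (acyclic) → no; 1× S (acyclic) → no; 1× O (acyclic) → no.
Summing the matching environments: 1 + 4 = 5 matching atoms.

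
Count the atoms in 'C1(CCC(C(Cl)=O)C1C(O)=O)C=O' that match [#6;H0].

2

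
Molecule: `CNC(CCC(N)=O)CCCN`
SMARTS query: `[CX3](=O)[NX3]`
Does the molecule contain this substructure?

Yes

The pattern [CX3](=O)[NX3] describes a carbonyl carbon bonded to a trivalent nitrogen — an amide.
The molecule carries a primary amide (-C(=O)NH2), whose atoms satisfy every constraint of the query, so the pattern matches.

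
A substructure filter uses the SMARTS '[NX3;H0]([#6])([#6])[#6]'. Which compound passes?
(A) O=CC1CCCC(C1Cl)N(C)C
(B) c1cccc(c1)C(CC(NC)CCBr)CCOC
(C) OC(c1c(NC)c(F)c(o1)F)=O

[NX3;H0]([#6])([#6])[#6] describes a trivalent nitrogen with no H, bonded to three carbons (a tertiary amine).
(A) contains a dimethylamino group (-N(CH3)2), which satisfies every atom and bond constraint.
(B) has an N-methylamino group (-NHCH3) but the nitrogen still has one H (H1), not H0.
(C) has an N-methylamino group (-NHCH3) but the nitrogen still has one H (H1), not H0.
So the answer is (A).

A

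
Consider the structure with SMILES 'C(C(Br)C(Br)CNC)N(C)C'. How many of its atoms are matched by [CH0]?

The query [CH0] means: aliphatic carbon with no attached hydrogen.
Check the 11 heavy atoms by environment: 2× C (H2) → no; 2× C (H1) → no; 2× Br (H0) → no; 1× N (H1) → no; 3× C (H3) → no; 1× N (H0) → no.
No environment satisfies the query, so 0 matching atoms.

0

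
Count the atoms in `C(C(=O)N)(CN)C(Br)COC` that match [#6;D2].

The query [#6;D2] means: any carbon bonded to exactly two heavy atoms.
Check the 11 heavy atoms by environment: 2× C (D2) → match; 3× C (D3) → no; 1× Br (D1) → no; 2× N (D1) → no; 1× O (D1) → no; 1× O (D2) → no; 1× C (D1) → no.
That gives 2 matching atoms.

2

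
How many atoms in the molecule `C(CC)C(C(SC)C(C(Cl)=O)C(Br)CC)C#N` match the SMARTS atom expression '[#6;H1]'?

Check the 17 heavy atoms by environment: 3× C (H2) → no; 4× C (H1) → match; 1× S (H0) → no; 3× C (H3) → no; 1× Br (H0) → no; 2× C (H0) → no; 1× O (H0) → no; 1× Cl (H0) → no; 1× N (H0) → no.
That gives 4 matching atoms.

4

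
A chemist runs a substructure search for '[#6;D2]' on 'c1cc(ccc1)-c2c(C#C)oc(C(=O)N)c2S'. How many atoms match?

6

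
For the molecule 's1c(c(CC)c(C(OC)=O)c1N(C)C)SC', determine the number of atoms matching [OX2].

1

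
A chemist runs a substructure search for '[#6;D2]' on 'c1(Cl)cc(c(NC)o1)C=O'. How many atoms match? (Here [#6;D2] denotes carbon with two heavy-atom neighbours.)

2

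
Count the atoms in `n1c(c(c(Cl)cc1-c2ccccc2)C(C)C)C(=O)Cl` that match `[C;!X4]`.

1

The query [C;!X4] means: aliphatic carbon that does not have four total connections.
Check the 19 heavy atoms by environment: 1× n (aromatic, X2) → no; 11× c (aromatic, X3) → no; 3× C (X4) → no; 1× C (X3) → match; 1× O (X1) → no; 2× Cl (X1) → no.
That gives 1 matching atom.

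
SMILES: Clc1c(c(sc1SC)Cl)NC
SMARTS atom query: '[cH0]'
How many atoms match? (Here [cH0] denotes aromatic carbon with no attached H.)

4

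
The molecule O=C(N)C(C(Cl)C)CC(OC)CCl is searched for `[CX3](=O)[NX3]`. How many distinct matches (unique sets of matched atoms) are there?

1

[CX3](=O)[NX3] is the SMARTS for an amide: a carbonyl carbon bonded to a trivalent nitrogen.
Exactly one fragment in the molecule meets all constraints, giving 1 match.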